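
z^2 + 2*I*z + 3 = (z - I)*(z + 3*I)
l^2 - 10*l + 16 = (l - 8)*(l - 2)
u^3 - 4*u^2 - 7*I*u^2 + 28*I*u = u*(u - 4)*(u - 7*I)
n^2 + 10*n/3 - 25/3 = (n - 5/3)*(n + 5)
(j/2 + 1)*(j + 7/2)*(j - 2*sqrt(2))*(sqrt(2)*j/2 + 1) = sqrt(2)*j^4/4 - j^3/2 + 11*sqrt(2)*j^3/8 - 11*j^2/4 + 3*sqrt(2)*j^2/4 - 11*sqrt(2)*j/2 - 7*j/2 - 7*sqrt(2)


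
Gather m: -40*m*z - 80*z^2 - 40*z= -40*m*z - 80*z^2 - 40*z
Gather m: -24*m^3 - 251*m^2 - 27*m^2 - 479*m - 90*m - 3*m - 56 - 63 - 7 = -24*m^3 - 278*m^2 - 572*m - 126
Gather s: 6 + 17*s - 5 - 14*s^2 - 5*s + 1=-14*s^2 + 12*s + 2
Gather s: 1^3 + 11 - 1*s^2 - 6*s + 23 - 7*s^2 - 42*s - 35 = -8*s^2 - 48*s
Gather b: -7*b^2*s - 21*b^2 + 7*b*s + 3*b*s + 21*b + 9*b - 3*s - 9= b^2*(-7*s - 21) + b*(10*s + 30) - 3*s - 9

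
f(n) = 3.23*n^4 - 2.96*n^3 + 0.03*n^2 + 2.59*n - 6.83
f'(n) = 12.92*n^3 - 8.88*n^2 + 0.06*n + 2.59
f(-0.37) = -7.57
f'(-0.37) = 0.70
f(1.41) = 1.35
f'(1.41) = 21.24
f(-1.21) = 2.25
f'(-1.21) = -33.37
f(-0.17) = -7.25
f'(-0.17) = 2.26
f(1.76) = 12.68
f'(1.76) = 45.63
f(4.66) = 1229.52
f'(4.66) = 1117.47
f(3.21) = 246.83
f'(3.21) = 338.63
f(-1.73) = 33.04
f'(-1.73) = -90.99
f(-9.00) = 23322.16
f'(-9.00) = -10135.91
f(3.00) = 182.92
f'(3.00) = 271.69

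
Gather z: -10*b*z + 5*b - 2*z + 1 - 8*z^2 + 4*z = 5*b - 8*z^2 + z*(2 - 10*b) + 1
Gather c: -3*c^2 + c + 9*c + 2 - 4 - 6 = -3*c^2 + 10*c - 8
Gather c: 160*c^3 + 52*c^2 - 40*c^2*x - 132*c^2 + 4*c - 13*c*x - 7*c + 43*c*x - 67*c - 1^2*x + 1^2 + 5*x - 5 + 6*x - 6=160*c^3 + c^2*(-40*x - 80) + c*(30*x - 70) + 10*x - 10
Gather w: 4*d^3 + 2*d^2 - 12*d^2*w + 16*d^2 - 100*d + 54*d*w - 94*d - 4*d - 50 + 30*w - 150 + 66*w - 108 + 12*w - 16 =4*d^3 + 18*d^2 - 198*d + w*(-12*d^2 + 54*d + 108) - 324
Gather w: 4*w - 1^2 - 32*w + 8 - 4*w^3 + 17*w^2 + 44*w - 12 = -4*w^3 + 17*w^2 + 16*w - 5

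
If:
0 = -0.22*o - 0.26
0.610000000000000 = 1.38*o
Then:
No Solution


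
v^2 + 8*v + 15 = (v + 3)*(v + 5)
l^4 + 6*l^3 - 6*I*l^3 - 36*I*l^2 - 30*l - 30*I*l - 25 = (l + 1)*(l + 5)*(l - 5*I)*(l - I)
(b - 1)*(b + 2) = b^2 + b - 2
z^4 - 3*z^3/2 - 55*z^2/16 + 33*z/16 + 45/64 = (z - 5/2)*(z - 3/4)*(z + 1/4)*(z + 3/2)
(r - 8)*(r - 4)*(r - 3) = r^3 - 15*r^2 + 68*r - 96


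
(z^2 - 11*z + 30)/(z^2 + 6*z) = (z^2 - 11*z + 30)/(z*(z + 6))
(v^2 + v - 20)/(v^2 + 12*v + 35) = (v - 4)/(v + 7)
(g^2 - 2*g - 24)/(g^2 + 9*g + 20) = (g - 6)/(g + 5)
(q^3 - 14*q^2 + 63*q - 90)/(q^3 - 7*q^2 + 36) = (q - 5)/(q + 2)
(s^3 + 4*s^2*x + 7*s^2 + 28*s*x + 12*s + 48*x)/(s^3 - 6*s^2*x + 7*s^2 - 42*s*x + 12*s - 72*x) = (-s - 4*x)/(-s + 6*x)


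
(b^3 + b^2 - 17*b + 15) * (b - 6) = b^4 - 5*b^3 - 23*b^2 + 117*b - 90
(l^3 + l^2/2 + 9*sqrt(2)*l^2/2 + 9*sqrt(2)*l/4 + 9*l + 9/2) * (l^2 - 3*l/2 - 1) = l^5 - l^4 + 9*sqrt(2)*l^4/2 - 9*sqrt(2)*l^3/2 + 29*l^3/4 - 63*sqrt(2)*l^2/8 - 19*l^2/2 - 63*l/4 - 9*sqrt(2)*l/4 - 9/2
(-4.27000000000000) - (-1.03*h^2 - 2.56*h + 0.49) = 1.03*h^2 + 2.56*h - 4.76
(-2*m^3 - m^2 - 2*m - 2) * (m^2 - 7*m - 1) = -2*m^5 + 13*m^4 + 7*m^3 + 13*m^2 + 16*m + 2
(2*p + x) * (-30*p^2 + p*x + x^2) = -60*p^3 - 28*p^2*x + 3*p*x^2 + x^3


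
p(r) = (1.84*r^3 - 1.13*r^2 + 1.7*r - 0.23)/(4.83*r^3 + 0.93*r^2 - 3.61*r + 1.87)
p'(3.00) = -0.01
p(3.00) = 0.34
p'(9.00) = 0.00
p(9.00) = 0.35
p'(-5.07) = 0.03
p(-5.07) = 0.47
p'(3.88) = 0.00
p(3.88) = 0.34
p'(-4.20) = 0.04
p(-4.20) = 0.50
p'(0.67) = -0.25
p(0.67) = 0.72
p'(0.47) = 1.80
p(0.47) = 0.58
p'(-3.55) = 0.07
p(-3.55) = 0.54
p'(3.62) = 0.00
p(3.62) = 0.34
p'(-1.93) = 0.76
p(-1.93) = 0.93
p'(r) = (-14.49*r^2 - 1.86*r + 3.61)*(1.84*r^3 - 1.13*r^2 + 1.7*r - 0.23)/(4.83*r^3 + 0.93*r^2 - 3.61*r + 1.87)^2 + (5.52*r^2 - 2.26*r + 1.7)/(4.83*r^3 + 0.93*r^2 - 3.61*r + 1.87)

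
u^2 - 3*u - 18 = (u - 6)*(u + 3)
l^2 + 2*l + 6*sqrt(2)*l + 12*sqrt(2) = (l + 2)*(l + 6*sqrt(2))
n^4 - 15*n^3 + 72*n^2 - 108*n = n*(n - 6)^2*(n - 3)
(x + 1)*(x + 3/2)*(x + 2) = x^3 + 9*x^2/2 + 13*x/2 + 3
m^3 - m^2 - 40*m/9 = m*(m - 8/3)*(m + 5/3)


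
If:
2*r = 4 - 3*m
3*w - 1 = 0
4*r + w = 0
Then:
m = 25/18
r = -1/12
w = 1/3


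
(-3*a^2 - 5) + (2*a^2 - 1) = -a^2 - 6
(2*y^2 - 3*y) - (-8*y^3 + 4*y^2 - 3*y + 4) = 8*y^3 - 2*y^2 - 4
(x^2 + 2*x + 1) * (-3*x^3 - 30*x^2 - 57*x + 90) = -3*x^5 - 36*x^4 - 120*x^3 - 54*x^2 + 123*x + 90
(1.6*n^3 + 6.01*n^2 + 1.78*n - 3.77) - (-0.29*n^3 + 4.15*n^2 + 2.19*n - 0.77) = 1.89*n^3 + 1.86*n^2 - 0.41*n - 3.0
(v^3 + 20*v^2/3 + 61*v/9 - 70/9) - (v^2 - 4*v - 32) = v^3 + 17*v^2/3 + 97*v/9 + 218/9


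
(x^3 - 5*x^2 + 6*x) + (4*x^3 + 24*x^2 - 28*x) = 5*x^3 + 19*x^2 - 22*x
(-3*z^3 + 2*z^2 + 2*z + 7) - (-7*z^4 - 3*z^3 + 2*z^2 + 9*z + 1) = 7*z^4 - 7*z + 6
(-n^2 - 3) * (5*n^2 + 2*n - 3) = -5*n^4 - 2*n^3 - 12*n^2 - 6*n + 9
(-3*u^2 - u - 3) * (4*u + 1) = -12*u^3 - 7*u^2 - 13*u - 3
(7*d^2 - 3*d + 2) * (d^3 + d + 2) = 7*d^5 - 3*d^4 + 9*d^3 + 11*d^2 - 4*d + 4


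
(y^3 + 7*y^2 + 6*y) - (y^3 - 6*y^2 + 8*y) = 13*y^2 - 2*y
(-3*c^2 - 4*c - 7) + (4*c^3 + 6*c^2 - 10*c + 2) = 4*c^3 + 3*c^2 - 14*c - 5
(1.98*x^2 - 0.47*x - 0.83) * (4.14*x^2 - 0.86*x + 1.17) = 8.1972*x^4 - 3.6486*x^3 - 0.7154*x^2 + 0.1639*x - 0.9711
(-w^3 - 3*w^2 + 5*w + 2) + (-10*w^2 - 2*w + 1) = -w^3 - 13*w^2 + 3*w + 3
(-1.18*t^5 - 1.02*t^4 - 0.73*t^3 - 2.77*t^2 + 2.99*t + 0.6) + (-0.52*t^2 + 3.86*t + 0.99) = -1.18*t^5 - 1.02*t^4 - 0.73*t^3 - 3.29*t^2 + 6.85*t + 1.59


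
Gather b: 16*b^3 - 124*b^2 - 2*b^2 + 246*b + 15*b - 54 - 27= 16*b^3 - 126*b^2 + 261*b - 81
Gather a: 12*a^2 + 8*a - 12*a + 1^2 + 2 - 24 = 12*a^2 - 4*a - 21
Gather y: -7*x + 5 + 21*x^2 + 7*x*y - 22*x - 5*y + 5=21*x^2 - 29*x + y*(7*x - 5) + 10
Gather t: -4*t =-4*t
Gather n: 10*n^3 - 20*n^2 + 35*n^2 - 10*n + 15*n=10*n^3 + 15*n^2 + 5*n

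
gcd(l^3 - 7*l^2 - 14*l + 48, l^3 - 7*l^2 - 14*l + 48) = l^3 - 7*l^2 - 14*l + 48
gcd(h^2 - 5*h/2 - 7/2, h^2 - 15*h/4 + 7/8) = h - 7/2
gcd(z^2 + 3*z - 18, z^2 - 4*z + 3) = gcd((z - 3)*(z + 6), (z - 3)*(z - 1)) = z - 3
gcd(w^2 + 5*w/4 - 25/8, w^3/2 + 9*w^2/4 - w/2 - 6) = 1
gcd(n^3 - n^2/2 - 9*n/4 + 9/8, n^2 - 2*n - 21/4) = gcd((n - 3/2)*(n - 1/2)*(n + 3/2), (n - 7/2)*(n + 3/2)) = n + 3/2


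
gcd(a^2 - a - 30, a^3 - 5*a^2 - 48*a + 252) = a - 6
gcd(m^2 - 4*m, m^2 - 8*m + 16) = m - 4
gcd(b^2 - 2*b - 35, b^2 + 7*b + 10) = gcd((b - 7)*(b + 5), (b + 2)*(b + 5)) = b + 5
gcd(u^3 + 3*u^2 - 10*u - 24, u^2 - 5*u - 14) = u + 2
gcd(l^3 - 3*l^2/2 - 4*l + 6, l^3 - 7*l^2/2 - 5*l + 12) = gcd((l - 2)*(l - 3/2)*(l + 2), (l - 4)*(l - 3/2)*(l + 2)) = l^2 + l/2 - 3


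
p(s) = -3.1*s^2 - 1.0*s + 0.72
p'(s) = -6.2*s - 1.0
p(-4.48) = -57.02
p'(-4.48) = 26.78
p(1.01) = -3.45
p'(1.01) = -7.26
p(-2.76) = -20.13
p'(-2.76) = 16.11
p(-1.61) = -5.71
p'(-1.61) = 8.98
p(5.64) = -103.53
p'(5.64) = -35.97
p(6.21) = -125.04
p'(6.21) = -39.50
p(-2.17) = -11.71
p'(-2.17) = 12.45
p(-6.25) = -114.12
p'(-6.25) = 37.75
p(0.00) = 0.72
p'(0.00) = -1.00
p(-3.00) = -24.18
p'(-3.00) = 17.60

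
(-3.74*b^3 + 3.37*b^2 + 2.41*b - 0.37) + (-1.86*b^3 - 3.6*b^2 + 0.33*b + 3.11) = -5.6*b^3 - 0.23*b^2 + 2.74*b + 2.74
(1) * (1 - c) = 1 - c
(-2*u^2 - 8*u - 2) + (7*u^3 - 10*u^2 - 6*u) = 7*u^3 - 12*u^2 - 14*u - 2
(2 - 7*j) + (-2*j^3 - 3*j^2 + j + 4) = -2*j^3 - 3*j^2 - 6*j + 6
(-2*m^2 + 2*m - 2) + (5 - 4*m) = -2*m^2 - 2*m + 3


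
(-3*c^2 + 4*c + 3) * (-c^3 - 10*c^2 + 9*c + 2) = 3*c^5 + 26*c^4 - 70*c^3 + 35*c + 6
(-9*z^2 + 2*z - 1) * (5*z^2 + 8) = -45*z^4 + 10*z^3 - 77*z^2 + 16*z - 8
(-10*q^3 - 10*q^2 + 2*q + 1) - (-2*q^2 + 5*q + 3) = -10*q^3 - 8*q^2 - 3*q - 2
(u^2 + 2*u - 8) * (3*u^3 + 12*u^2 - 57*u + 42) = 3*u^5 + 18*u^4 - 57*u^3 - 168*u^2 + 540*u - 336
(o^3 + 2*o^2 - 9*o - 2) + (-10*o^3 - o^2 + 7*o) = -9*o^3 + o^2 - 2*o - 2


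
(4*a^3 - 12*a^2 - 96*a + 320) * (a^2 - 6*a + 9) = 4*a^5 - 36*a^4 + 12*a^3 + 788*a^2 - 2784*a + 2880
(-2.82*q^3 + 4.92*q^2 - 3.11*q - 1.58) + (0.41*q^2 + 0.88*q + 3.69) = -2.82*q^3 + 5.33*q^2 - 2.23*q + 2.11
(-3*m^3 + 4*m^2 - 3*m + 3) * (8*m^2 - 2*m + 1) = -24*m^5 + 38*m^4 - 35*m^3 + 34*m^2 - 9*m + 3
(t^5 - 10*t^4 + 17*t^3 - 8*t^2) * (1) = t^5 - 10*t^4 + 17*t^3 - 8*t^2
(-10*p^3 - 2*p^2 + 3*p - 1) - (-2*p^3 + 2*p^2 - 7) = -8*p^3 - 4*p^2 + 3*p + 6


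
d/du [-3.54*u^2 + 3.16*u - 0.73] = 3.16 - 7.08*u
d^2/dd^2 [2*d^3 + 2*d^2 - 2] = 12*d + 4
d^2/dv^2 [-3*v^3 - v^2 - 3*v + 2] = -18*v - 2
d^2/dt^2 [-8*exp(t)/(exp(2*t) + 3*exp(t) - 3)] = 8*(-2*(2*exp(t) + 3)^2*exp(2*t) + (8*exp(t) + 9)*(exp(2*t) + 3*exp(t) - 3)*exp(t) - (exp(2*t) + 3*exp(t) - 3)^2)*exp(t)/(exp(2*t) + 3*exp(t) - 3)^3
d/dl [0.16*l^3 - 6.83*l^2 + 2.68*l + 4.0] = 0.48*l^2 - 13.66*l + 2.68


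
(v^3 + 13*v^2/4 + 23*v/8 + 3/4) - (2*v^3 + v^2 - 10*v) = -v^3 + 9*v^2/4 + 103*v/8 + 3/4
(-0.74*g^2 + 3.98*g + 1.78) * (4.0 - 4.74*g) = 3.5076*g^3 - 21.8252*g^2 + 7.4828*g + 7.12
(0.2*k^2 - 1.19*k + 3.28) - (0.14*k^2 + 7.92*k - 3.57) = 0.06*k^2 - 9.11*k + 6.85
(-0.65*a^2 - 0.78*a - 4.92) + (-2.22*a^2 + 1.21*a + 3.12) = -2.87*a^2 + 0.43*a - 1.8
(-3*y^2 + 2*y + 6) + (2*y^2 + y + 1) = -y^2 + 3*y + 7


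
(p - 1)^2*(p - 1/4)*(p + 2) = p^4 - p^3/4 - 3*p^2 + 11*p/4 - 1/2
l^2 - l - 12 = (l - 4)*(l + 3)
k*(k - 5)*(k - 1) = k^3 - 6*k^2 + 5*k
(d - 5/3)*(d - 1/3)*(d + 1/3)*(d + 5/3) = d^4 - 26*d^2/9 + 25/81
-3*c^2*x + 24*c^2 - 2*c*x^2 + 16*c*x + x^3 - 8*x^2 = (-3*c + x)*(c + x)*(x - 8)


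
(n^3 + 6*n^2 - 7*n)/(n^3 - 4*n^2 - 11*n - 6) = n*(-n^2 - 6*n + 7)/(-n^3 + 4*n^2 + 11*n + 6)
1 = 1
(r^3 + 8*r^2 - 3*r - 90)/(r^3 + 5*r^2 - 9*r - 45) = (r + 6)/(r + 3)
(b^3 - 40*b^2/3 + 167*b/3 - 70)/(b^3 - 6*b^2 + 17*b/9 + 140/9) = 3*(b - 6)/(3*b + 4)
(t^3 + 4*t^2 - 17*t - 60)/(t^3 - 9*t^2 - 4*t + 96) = (t + 5)/(t - 8)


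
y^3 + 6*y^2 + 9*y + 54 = (y + 6)*(y - 3*I)*(y + 3*I)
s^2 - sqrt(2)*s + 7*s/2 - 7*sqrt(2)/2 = (s + 7/2)*(s - sqrt(2))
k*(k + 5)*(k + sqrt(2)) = k^3 + sqrt(2)*k^2 + 5*k^2 + 5*sqrt(2)*k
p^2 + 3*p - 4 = (p - 1)*(p + 4)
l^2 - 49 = (l - 7)*(l + 7)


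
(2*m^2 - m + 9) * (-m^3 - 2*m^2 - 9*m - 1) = -2*m^5 - 3*m^4 - 25*m^3 - 11*m^2 - 80*m - 9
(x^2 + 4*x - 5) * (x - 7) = x^3 - 3*x^2 - 33*x + 35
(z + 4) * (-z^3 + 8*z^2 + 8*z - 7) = -z^4 + 4*z^3 + 40*z^2 + 25*z - 28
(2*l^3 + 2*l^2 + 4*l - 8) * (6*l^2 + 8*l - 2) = 12*l^5 + 28*l^4 + 36*l^3 - 20*l^2 - 72*l + 16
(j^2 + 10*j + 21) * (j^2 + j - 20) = j^4 + 11*j^3 + 11*j^2 - 179*j - 420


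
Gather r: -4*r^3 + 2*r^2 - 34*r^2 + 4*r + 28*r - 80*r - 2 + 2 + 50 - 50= -4*r^3 - 32*r^2 - 48*r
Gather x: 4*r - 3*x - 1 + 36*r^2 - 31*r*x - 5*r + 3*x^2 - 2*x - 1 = 36*r^2 - r + 3*x^2 + x*(-31*r - 5) - 2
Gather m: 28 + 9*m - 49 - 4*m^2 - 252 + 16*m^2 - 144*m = 12*m^2 - 135*m - 273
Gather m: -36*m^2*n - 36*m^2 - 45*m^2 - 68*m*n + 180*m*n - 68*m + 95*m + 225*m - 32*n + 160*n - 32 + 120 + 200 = m^2*(-36*n - 81) + m*(112*n + 252) + 128*n + 288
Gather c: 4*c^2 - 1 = 4*c^2 - 1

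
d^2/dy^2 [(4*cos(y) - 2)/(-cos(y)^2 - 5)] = 4*(4*(1 - 2*cos(y))*sin(y)^2*cos(y)^2 + (cos(y)^2 + 5)^2*cos(y) + (cos(y)^2 + 5)*(cos(2*y) - 2*cos(3*y)))/(cos(y)^2 + 5)^3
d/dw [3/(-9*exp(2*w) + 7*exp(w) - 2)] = (54*exp(w) - 21)*exp(w)/(9*exp(2*w) - 7*exp(w) + 2)^2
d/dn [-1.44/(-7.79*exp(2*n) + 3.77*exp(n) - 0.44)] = (5.4288 - 22.4352*exp(n))*exp(n)/(7.79*exp(2*n) - 3.77*exp(n) + 0.44)^2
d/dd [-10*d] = -10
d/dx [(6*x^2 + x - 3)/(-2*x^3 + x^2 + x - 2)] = ((-12*x - 1)*(2*x^3 - x^2 - x + 2) - (-6*x^2 + 2*x + 1)*(6*x^2 + x - 3))/(2*x^3 - x^2 - x + 2)^2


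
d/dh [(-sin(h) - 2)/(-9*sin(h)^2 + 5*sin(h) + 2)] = (-9*sin(h)^2 - 36*sin(h) + 8)*cos(h)/(-9*sin(h)^2 + 5*sin(h) + 2)^2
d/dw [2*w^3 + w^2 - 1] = 2*w*(3*w + 1)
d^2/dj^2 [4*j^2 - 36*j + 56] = 8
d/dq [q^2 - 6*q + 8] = 2*q - 6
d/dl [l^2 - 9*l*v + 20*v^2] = 2*l - 9*v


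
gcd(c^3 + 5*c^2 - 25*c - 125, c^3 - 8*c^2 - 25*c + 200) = c^2 - 25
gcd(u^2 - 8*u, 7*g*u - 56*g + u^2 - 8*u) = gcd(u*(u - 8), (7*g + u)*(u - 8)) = u - 8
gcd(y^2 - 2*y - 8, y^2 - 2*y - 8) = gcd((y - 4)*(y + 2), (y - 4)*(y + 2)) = y^2 - 2*y - 8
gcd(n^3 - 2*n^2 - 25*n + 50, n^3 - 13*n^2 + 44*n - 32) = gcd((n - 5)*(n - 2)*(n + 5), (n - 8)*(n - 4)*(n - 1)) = 1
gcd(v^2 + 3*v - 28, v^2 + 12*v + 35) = v + 7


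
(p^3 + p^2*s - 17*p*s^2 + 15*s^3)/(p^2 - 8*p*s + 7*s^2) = (p^2 + 2*p*s - 15*s^2)/(p - 7*s)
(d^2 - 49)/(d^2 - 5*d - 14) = (d + 7)/(d + 2)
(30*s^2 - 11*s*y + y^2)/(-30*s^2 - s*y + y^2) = (-5*s + y)/(5*s + y)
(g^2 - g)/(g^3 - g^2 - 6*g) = (1 - g)/(-g^2 + g + 6)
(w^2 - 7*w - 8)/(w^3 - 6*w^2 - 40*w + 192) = (w + 1)/(w^2 + 2*w - 24)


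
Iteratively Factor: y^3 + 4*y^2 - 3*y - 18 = (y + 3)*(y^2 + y - 6) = (y - 2)*(y + 3)*(y + 3)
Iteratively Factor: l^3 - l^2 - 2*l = (l - 2)*(l^2 + l) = l*(l - 2)*(l + 1)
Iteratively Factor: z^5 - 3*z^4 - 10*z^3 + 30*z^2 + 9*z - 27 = (z - 3)*(z^4 - 10*z^2 + 9) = (z - 3)*(z + 3)*(z^3 - 3*z^2 - z + 3) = (z - 3)^2*(z + 3)*(z^2 - 1) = (z - 3)^2*(z - 1)*(z + 3)*(z + 1)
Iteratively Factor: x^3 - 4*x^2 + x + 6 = (x + 1)*(x^2 - 5*x + 6) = (x - 3)*(x + 1)*(x - 2)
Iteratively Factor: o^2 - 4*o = (o)*(o - 4)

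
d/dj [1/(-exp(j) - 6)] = exp(j)/(exp(j) + 6)^2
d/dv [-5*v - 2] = -5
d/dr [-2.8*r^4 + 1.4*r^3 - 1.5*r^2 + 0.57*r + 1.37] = -11.2*r^3 + 4.2*r^2 - 3.0*r + 0.57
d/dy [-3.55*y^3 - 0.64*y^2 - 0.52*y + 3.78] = -10.65*y^2 - 1.28*y - 0.52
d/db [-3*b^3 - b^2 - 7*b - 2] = -9*b^2 - 2*b - 7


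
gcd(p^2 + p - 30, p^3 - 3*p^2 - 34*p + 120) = p^2 + p - 30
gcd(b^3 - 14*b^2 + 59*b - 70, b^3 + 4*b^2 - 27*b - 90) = b - 5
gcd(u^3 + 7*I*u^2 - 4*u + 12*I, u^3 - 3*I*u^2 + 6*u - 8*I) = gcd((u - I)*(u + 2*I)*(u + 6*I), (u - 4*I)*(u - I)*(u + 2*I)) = u^2 + I*u + 2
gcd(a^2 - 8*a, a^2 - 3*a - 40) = a - 8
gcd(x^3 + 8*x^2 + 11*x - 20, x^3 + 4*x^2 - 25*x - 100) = x^2 + 9*x + 20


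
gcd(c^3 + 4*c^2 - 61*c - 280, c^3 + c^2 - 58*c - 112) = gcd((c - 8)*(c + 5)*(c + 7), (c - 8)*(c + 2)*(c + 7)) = c^2 - c - 56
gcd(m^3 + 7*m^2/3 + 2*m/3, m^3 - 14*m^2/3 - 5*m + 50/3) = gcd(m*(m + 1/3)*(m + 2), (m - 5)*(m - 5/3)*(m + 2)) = m + 2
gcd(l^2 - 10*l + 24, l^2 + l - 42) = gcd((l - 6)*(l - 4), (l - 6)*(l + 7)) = l - 6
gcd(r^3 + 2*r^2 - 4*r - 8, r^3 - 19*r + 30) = r - 2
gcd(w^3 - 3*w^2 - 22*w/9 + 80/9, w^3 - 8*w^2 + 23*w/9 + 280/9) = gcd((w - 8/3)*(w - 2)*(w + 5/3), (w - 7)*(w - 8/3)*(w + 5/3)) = w^2 - w - 40/9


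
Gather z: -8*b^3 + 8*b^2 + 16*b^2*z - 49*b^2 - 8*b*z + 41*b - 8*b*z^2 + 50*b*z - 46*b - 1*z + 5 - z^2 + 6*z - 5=-8*b^3 - 41*b^2 - 5*b + z^2*(-8*b - 1) + z*(16*b^2 + 42*b + 5)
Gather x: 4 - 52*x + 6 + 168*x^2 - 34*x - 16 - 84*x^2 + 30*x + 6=84*x^2 - 56*x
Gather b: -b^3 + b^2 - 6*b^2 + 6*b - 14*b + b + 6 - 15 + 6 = -b^3 - 5*b^2 - 7*b - 3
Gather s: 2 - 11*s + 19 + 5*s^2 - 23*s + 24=5*s^2 - 34*s + 45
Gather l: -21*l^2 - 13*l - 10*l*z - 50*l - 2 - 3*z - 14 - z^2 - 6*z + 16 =-21*l^2 + l*(-10*z - 63) - z^2 - 9*z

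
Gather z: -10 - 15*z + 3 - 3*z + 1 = -18*z - 6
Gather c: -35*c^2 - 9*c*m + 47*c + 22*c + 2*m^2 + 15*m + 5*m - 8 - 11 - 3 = -35*c^2 + c*(69 - 9*m) + 2*m^2 + 20*m - 22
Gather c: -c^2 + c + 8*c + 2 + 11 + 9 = -c^2 + 9*c + 22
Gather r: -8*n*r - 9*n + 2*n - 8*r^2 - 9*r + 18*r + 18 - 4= -7*n - 8*r^2 + r*(9 - 8*n) + 14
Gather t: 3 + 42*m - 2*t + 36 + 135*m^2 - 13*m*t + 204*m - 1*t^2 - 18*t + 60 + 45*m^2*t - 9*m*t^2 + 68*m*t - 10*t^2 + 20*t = 135*m^2 + 246*m + t^2*(-9*m - 11) + t*(45*m^2 + 55*m) + 99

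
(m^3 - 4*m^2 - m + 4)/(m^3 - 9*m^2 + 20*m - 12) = (m^2 - 3*m - 4)/(m^2 - 8*m + 12)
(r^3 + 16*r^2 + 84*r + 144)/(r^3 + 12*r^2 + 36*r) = (r + 4)/r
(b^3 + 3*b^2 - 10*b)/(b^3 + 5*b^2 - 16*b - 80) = b*(b - 2)/(b^2 - 16)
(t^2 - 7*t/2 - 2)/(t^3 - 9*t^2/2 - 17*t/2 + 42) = (2*t + 1)/(2*t^2 - t - 21)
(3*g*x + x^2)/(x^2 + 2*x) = (3*g + x)/(x + 2)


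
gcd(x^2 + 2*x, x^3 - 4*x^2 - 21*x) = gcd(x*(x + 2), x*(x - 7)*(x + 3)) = x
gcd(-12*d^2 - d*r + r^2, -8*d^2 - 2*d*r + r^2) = -4*d + r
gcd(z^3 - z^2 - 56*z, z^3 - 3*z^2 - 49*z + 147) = z + 7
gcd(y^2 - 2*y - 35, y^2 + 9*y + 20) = y + 5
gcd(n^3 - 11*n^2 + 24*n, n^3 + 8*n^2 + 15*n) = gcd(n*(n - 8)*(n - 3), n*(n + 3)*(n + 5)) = n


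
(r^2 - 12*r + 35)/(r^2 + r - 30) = (r - 7)/(r + 6)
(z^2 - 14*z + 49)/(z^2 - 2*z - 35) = (z - 7)/(z + 5)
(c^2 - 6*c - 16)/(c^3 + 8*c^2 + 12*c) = (c - 8)/(c*(c + 6))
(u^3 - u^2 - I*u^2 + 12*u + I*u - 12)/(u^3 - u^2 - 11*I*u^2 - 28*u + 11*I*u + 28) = (u + 3*I)/(u - 7*I)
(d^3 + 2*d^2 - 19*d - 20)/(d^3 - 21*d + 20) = (d + 1)/(d - 1)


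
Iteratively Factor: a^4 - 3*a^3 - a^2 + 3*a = (a)*(a^3 - 3*a^2 - a + 3) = a*(a - 3)*(a^2 - 1) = a*(a - 3)*(a - 1)*(a + 1)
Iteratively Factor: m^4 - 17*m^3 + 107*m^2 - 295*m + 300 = (m - 4)*(m^3 - 13*m^2 + 55*m - 75) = (m - 5)*(m - 4)*(m^2 - 8*m + 15) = (m - 5)*(m - 4)*(m - 3)*(m - 5)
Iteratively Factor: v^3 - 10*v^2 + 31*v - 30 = (v - 5)*(v^2 - 5*v + 6) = (v - 5)*(v - 2)*(v - 3)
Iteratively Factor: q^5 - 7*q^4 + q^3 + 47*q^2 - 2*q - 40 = (q - 1)*(q^4 - 6*q^3 - 5*q^2 + 42*q + 40) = (q - 1)*(q + 1)*(q^3 - 7*q^2 + 2*q + 40) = (q - 5)*(q - 1)*(q + 1)*(q^2 - 2*q - 8) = (q - 5)*(q - 4)*(q - 1)*(q + 1)*(q + 2)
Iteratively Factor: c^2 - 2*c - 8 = (c + 2)*(c - 4)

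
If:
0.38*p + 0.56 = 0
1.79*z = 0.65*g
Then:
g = 2.75384615384615*z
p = -1.47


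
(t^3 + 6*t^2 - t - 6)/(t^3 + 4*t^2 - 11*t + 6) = (t + 1)/(t - 1)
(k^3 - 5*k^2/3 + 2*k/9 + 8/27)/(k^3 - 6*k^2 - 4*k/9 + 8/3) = (9*k^2 - 9*k - 4)/(3*(3*k^2 - 16*k - 12))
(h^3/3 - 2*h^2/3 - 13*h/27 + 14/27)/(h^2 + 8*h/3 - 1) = (9*h^3 - 18*h^2 - 13*h + 14)/(9*(3*h^2 + 8*h - 3))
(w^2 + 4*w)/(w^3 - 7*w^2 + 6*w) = (w + 4)/(w^2 - 7*w + 6)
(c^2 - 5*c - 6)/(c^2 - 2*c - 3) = (c - 6)/(c - 3)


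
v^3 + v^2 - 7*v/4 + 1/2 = (v - 1/2)^2*(v + 2)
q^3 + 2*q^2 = q^2*(q + 2)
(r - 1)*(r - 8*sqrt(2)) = r^2 - 8*sqrt(2)*r - r + 8*sqrt(2)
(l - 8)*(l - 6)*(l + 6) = l^3 - 8*l^2 - 36*l + 288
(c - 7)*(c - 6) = c^2 - 13*c + 42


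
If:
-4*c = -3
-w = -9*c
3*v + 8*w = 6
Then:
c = 3/4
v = -16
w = 27/4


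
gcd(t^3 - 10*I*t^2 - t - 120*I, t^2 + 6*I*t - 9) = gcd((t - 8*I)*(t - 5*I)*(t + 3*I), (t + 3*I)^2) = t + 3*I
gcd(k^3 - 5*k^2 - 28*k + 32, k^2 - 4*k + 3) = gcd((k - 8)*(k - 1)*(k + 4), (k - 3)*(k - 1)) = k - 1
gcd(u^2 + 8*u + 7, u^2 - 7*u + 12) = 1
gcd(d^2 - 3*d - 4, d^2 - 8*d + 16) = d - 4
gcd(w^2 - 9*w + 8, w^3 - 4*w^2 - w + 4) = w - 1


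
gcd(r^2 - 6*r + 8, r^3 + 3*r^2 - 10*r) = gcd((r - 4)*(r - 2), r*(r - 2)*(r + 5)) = r - 2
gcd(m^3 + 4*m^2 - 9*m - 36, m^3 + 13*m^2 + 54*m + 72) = m^2 + 7*m + 12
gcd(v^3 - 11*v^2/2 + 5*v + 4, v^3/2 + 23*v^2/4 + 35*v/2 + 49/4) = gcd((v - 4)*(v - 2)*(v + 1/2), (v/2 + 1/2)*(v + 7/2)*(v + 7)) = 1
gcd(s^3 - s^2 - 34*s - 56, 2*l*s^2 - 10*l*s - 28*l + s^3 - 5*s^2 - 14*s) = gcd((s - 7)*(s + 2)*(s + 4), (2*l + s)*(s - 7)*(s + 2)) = s^2 - 5*s - 14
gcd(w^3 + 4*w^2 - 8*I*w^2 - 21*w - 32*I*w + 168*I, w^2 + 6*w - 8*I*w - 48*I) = w - 8*I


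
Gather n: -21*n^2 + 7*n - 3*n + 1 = -21*n^2 + 4*n + 1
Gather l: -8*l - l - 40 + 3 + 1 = -9*l - 36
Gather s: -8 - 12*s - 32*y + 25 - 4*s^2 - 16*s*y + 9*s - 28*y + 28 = -4*s^2 + s*(-16*y - 3) - 60*y + 45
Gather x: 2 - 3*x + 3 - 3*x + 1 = 6 - 6*x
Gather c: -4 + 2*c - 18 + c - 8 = 3*c - 30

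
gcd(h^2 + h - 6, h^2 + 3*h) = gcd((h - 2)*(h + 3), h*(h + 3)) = h + 3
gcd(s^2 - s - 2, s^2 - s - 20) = 1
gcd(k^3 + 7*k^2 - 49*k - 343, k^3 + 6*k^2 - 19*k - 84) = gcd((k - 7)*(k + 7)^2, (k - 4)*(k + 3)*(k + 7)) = k + 7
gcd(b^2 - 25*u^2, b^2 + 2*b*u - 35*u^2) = -b + 5*u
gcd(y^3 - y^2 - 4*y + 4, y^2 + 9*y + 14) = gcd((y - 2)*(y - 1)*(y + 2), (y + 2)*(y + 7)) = y + 2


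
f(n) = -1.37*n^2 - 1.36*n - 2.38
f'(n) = -2.74*n - 1.36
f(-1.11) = -2.56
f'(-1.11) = 1.68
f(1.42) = -7.07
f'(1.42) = -5.25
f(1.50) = -7.50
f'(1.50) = -5.47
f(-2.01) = -5.18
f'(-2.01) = 4.15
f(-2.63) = -8.28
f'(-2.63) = 5.85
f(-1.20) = -2.72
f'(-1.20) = 1.93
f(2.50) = -14.34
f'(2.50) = -8.21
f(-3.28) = -12.66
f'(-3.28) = 7.63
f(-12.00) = -183.34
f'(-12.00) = 31.52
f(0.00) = -2.38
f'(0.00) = -1.36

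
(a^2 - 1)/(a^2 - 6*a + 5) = (a + 1)/(a - 5)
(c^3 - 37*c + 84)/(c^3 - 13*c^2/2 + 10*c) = 2*(c^2 + 4*c - 21)/(c*(2*c - 5))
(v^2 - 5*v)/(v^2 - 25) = v/(v + 5)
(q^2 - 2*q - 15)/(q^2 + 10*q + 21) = (q - 5)/(q + 7)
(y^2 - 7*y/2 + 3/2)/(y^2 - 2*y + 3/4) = 2*(y - 3)/(2*y - 3)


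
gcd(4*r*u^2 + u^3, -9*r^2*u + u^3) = u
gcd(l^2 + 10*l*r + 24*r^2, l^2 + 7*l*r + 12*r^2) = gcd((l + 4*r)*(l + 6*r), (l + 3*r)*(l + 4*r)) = l + 4*r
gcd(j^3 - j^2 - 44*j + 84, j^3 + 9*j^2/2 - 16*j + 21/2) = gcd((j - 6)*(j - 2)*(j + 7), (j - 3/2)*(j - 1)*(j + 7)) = j + 7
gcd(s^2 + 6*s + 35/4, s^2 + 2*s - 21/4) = s + 7/2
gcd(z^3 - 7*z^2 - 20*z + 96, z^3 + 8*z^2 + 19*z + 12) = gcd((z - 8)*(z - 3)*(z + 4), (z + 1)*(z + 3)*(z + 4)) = z + 4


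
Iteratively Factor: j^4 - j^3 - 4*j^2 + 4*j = (j - 1)*(j^3 - 4*j) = (j - 1)*(j + 2)*(j^2 - 2*j) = j*(j - 1)*(j + 2)*(j - 2)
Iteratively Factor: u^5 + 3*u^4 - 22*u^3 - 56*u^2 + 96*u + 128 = (u - 4)*(u^4 + 7*u^3 + 6*u^2 - 32*u - 32) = (u - 4)*(u + 4)*(u^3 + 3*u^2 - 6*u - 8) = (u - 4)*(u + 1)*(u + 4)*(u^2 + 2*u - 8) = (u - 4)*(u - 2)*(u + 1)*(u + 4)*(u + 4)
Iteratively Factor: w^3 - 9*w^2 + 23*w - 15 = (w - 3)*(w^2 - 6*w + 5) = (w - 3)*(w - 1)*(w - 5)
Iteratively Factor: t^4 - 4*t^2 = (t + 2)*(t^3 - 2*t^2) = t*(t + 2)*(t^2 - 2*t) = t^2*(t + 2)*(t - 2)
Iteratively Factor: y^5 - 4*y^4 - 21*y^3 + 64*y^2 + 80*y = (y + 1)*(y^4 - 5*y^3 - 16*y^2 + 80*y) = y*(y + 1)*(y^3 - 5*y^2 - 16*y + 80) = y*(y + 1)*(y + 4)*(y^2 - 9*y + 20) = y*(y - 5)*(y + 1)*(y + 4)*(y - 4)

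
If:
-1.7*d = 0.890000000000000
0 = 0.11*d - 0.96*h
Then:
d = -0.52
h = -0.06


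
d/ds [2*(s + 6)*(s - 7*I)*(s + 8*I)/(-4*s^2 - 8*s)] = (-s^4 - 4*s^3 + 4*s^2*(11 + I) + 672*s + 672)/(2*s^2*(s^2 + 4*s + 4))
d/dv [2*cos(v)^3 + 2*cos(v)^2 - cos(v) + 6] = (-6*cos(v)^2 - 4*cos(v) + 1)*sin(v)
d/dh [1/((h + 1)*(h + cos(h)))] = (-h + (h + 1)*(sin(h) - 1) - cos(h))/((h + 1)^2*(h + cos(h))^2)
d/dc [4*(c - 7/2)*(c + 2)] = 8*c - 6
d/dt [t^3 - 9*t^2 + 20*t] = 3*t^2 - 18*t + 20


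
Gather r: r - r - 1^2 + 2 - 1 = 0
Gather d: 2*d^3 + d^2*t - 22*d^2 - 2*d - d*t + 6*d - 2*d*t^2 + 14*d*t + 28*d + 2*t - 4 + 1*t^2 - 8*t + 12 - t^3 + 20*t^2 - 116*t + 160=2*d^3 + d^2*(t - 22) + d*(-2*t^2 + 13*t + 32) - t^3 + 21*t^2 - 122*t + 168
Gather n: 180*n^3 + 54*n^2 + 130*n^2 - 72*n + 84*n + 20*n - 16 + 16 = 180*n^3 + 184*n^2 + 32*n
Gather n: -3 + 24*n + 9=24*n + 6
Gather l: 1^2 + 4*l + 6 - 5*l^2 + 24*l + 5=-5*l^2 + 28*l + 12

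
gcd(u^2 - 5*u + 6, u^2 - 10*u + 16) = u - 2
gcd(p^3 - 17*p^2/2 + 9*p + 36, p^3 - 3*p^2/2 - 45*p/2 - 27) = p^2 - 9*p/2 - 9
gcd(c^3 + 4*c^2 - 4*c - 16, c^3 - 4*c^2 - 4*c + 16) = c^2 - 4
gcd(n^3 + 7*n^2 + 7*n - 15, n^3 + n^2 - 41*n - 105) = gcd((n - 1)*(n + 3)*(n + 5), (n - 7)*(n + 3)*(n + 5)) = n^2 + 8*n + 15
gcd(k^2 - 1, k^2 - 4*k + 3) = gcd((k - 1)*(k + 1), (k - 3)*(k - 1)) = k - 1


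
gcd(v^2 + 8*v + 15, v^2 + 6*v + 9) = v + 3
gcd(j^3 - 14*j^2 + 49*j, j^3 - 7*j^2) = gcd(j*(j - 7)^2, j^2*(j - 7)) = j^2 - 7*j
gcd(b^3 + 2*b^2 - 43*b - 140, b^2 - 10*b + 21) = b - 7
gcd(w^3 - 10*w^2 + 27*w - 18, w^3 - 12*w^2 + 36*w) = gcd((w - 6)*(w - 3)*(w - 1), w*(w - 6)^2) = w - 6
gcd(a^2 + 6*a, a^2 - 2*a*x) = a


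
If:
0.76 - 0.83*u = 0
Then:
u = 0.92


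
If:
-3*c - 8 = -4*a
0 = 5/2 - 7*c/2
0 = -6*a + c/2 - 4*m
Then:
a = 71/28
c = 5/7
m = -26/7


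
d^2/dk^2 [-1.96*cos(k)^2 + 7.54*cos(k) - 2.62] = -7.54*cos(k) + 3.92*cos(2*k)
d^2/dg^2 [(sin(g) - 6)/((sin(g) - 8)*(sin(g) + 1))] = (-sin(g)^4 + 18*sin(g)^3 - 190*sin(g)^2 + 696*sin(g) - 796)/((sin(g) - 8)^3*(sin(g) + 1)^2)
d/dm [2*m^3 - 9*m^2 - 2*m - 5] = 6*m^2 - 18*m - 2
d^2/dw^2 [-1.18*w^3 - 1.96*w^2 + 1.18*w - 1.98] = -7.08*w - 3.92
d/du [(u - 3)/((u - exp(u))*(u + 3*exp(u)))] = (-(1 - exp(u))*(u - 3)*(u + 3*exp(u)) - (u - 3)*(u - exp(u))*(3*exp(u) + 1) + (u - exp(u))*(u + 3*exp(u)))/((u - exp(u))^2*(u + 3*exp(u))^2)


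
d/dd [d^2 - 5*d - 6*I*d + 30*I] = 2*d - 5 - 6*I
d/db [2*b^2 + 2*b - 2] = 4*b + 2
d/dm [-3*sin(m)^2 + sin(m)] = (1 - 6*sin(m))*cos(m)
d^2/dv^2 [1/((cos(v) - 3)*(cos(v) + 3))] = 2*(-2*sin(v)^4 + 19*sin(v)^2 - 8)/((cos(v) - 3)^3*(cos(v) + 3)^3)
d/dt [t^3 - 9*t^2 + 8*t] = 3*t^2 - 18*t + 8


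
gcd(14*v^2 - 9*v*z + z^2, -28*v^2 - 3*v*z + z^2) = -7*v + z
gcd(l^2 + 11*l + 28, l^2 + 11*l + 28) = l^2 + 11*l + 28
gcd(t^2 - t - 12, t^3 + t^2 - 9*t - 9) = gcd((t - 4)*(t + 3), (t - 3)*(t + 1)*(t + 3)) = t + 3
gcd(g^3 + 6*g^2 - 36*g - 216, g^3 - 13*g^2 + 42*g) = g - 6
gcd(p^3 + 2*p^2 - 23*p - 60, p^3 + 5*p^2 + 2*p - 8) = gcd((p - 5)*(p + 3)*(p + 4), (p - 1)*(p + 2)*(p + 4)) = p + 4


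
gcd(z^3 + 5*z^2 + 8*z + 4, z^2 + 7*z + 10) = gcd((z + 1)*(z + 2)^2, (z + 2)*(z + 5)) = z + 2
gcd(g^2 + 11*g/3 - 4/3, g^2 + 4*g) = g + 4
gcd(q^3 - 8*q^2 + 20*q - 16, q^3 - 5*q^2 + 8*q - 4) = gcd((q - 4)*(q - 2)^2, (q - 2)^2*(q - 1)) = q^2 - 4*q + 4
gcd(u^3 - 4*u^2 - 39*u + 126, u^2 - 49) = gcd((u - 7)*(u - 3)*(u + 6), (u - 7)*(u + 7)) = u - 7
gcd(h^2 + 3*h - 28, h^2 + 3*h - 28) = h^2 + 3*h - 28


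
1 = 1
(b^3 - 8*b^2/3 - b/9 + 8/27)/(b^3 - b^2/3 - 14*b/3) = (-27*b^3 + 72*b^2 + 3*b - 8)/(9*b*(-3*b^2 + b + 14))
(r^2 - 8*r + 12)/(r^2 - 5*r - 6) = (r - 2)/(r + 1)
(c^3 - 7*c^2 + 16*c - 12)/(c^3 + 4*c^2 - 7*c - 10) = (c^2 - 5*c + 6)/(c^2 + 6*c + 5)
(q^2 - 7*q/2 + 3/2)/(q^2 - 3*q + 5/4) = 2*(q - 3)/(2*q - 5)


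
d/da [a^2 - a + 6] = 2*a - 1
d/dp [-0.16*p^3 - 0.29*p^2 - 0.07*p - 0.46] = -0.48*p^2 - 0.58*p - 0.07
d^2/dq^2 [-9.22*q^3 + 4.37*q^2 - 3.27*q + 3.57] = 8.74 - 55.32*q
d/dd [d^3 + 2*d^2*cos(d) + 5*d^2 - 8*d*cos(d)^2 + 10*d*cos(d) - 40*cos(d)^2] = -2*d^2*sin(d) + 3*d^2 - 10*d*sin(d) + 8*d*sin(2*d) + 4*d*cos(d) + 10*d + 40*sin(2*d) - 8*cos(d)^2 + 10*cos(d)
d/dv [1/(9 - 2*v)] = 2/(2*v - 9)^2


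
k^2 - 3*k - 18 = (k - 6)*(k + 3)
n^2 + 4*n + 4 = (n + 2)^2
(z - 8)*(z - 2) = z^2 - 10*z + 16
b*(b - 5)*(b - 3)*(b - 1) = b^4 - 9*b^3 + 23*b^2 - 15*b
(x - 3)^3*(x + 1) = x^4 - 8*x^3 + 18*x^2 - 27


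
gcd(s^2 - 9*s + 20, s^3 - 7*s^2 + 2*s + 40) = s^2 - 9*s + 20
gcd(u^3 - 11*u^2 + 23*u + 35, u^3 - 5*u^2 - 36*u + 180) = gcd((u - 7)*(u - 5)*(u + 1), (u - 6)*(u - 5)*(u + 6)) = u - 5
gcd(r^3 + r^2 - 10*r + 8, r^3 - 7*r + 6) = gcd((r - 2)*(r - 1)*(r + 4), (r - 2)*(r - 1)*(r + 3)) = r^2 - 3*r + 2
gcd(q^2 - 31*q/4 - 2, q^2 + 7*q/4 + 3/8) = q + 1/4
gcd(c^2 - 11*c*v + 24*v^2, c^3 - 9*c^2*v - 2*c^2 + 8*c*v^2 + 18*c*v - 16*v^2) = -c + 8*v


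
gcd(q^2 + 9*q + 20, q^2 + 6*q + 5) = q + 5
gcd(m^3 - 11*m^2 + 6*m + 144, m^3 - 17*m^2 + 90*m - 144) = m^2 - 14*m + 48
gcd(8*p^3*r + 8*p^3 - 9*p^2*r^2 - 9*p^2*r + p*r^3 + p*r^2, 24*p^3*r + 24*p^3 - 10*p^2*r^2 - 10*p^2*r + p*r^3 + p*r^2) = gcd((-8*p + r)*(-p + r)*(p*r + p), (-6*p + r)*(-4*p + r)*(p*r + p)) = p*r + p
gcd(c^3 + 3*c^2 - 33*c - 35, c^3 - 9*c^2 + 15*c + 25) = c^2 - 4*c - 5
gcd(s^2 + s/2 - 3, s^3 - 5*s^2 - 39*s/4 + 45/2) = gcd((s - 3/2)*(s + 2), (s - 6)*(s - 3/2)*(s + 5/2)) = s - 3/2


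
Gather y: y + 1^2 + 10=y + 11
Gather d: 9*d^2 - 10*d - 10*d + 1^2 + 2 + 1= 9*d^2 - 20*d + 4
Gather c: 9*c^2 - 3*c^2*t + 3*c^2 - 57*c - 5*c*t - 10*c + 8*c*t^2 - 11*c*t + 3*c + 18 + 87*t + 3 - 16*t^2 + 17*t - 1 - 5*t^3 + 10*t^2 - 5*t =c^2*(12 - 3*t) + c*(8*t^2 - 16*t - 64) - 5*t^3 - 6*t^2 + 99*t + 20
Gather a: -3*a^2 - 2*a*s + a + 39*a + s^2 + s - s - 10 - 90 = -3*a^2 + a*(40 - 2*s) + s^2 - 100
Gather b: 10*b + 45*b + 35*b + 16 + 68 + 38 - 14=90*b + 108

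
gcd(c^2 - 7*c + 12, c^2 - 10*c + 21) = c - 3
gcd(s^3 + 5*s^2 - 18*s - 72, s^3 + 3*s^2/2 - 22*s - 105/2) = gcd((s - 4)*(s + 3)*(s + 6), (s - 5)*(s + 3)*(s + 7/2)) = s + 3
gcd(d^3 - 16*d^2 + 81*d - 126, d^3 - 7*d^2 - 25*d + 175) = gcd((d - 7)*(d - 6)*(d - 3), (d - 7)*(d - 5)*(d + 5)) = d - 7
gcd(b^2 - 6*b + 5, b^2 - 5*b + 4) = b - 1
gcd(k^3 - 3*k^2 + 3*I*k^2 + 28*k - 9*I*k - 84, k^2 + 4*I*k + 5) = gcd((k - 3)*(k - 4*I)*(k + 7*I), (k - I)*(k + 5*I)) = 1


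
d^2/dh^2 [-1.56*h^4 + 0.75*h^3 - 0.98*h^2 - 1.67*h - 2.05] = -18.72*h^2 + 4.5*h - 1.96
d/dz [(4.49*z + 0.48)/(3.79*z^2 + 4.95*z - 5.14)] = (17.0171*z^2 + 22.2255*z - (4.49*z + 0.48)*(7.58*z + 4.95) - 23.0786)/(3.79*z^2 + 4.95*z - 5.14)^2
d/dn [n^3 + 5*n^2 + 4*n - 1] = 3*n^2 + 10*n + 4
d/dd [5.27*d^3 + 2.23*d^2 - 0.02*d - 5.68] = 15.81*d^2 + 4.46*d - 0.02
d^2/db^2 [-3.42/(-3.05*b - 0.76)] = 63.6291/(3.05*b + 0.76)^3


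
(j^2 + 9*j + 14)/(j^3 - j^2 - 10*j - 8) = (j + 7)/(j^2 - 3*j - 4)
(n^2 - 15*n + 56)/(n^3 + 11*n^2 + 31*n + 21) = (n^2 - 15*n + 56)/(n^3 + 11*n^2 + 31*n + 21)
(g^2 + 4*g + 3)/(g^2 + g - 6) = (g + 1)/(g - 2)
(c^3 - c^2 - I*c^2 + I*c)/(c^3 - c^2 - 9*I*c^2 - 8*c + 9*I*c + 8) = c/(c - 8*I)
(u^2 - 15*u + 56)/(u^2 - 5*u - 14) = (u - 8)/(u + 2)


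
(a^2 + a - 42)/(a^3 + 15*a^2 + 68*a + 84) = (a - 6)/(a^2 + 8*a + 12)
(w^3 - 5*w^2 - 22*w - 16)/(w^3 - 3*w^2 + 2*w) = (w^3 - 5*w^2 - 22*w - 16)/(w*(w^2 - 3*w + 2))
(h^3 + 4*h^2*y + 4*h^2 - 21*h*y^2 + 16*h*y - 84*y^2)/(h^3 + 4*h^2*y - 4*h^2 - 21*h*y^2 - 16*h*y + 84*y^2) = (h + 4)/(h - 4)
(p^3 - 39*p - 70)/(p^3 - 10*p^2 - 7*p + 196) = (p^2 + 7*p + 10)/(p^2 - 3*p - 28)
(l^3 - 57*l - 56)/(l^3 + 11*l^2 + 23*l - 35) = (l^2 - 7*l - 8)/(l^2 + 4*l - 5)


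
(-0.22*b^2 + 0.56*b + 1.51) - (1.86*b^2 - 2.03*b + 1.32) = -2.08*b^2 + 2.59*b + 0.19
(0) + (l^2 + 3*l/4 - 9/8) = l^2 + 3*l/4 - 9/8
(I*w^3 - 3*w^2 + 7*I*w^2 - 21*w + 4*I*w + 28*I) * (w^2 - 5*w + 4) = I*w^5 - 3*w^4 + 2*I*w^4 - 6*w^3 - 27*I*w^3 + 93*w^2 + 36*I*w^2 - 84*w - 124*I*w + 112*I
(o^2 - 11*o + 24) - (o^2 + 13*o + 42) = -24*o - 18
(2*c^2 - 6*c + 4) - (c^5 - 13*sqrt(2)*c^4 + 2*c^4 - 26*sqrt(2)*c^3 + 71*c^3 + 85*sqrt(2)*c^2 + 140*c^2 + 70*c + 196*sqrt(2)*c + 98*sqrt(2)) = -c^5 - 2*c^4 + 13*sqrt(2)*c^4 - 71*c^3 + 26*sqrt(2)*c^3 - 138*c^2 - 85*sqrt(2)*c^2 - 196*sqrt(2)*c - 76*c - 98*sqrt(2) + 4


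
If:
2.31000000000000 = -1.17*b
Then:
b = -1.97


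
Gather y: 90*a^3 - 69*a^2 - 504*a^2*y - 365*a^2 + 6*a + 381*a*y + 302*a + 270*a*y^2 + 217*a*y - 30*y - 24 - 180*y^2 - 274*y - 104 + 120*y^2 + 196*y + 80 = 90*a^3 - 434*a^2 + 308*a + y^2*(270*a - 60) + y*(-504*a^2 + 598*a - 108) - 48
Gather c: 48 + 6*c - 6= 6*c + 42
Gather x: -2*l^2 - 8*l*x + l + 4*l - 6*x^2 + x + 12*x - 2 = -2*l^2 + 5*l - 6*x^2 + x*(13 - 8*l) - 2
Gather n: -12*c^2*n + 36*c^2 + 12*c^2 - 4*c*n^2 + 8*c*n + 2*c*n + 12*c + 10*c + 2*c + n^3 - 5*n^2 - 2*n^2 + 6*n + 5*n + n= 48*c^2 + 24*c + n^3 + n^2*(-4*c - 7) + n*(-12*c^2 + 10*c + 12)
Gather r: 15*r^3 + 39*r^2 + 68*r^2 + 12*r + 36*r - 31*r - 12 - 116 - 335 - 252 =15*r^3 + 107*r^2 + 17*r - 715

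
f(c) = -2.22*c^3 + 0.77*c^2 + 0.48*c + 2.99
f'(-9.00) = -552.84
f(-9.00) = 1679.42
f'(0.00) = 0.48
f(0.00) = 2.99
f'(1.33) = -9.25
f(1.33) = -0.23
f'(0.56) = -0.75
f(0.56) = 3.11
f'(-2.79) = -55.66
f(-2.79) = 55.86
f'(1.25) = -8.00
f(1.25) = 0.46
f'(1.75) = -17.22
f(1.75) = -5.71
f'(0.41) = -0.01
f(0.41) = 3.16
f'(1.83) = -19.01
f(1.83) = -7.16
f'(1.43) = -10.94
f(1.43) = -1.24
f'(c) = -6.66*c^2 + 1.54*c + 0.48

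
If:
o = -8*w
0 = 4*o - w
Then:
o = 0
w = 0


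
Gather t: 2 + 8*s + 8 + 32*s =40*s + 10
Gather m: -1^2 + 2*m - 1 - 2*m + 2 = 0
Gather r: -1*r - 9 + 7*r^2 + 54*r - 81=7*r^2 + 53*r - 90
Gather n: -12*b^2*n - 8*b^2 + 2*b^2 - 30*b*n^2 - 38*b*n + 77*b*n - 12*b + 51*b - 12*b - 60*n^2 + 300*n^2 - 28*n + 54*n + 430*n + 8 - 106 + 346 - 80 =-6*b^2 + 27*b + n^2*(240 - 30*b) + n*(-12*b^2 + 39*b + 456) + 168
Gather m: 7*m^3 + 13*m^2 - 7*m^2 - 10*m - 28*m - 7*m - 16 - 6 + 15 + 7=7*m^3 + 6*m^2 - 45*m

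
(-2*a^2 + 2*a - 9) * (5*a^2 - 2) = -10*a^4 + 10*a^3 - 41*a^2 - 4*a + 18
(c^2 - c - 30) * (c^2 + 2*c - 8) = c^4 + c^3 - 40*c^2 - 52*c + 240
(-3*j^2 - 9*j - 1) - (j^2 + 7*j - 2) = -4*j^2 - 16*j + 1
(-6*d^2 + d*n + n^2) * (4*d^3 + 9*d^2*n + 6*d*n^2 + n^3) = -24*d^5 - 50*d^4*n - 23*d^3*n^2 + 9*d^2*n^3 + 7*d*n^4 + n^5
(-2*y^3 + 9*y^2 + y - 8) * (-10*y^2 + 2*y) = 20*y^5 - 94*y^4 + 8*y^3 + 82*y^2 - 16*y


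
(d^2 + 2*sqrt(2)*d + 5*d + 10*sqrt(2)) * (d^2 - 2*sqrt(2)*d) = d^4 + 5*d^3 - 8*d^2 - 40*d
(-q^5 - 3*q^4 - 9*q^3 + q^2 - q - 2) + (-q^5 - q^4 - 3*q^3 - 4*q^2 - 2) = -2*q^5 - 4*q^4 - 12*q^3 - 3*q^2 - q - 4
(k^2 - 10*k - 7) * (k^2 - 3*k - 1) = k^4 - 13*k^3 + 22*k^2 + 31*k + 7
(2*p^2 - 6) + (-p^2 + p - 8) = p^2 + p - 14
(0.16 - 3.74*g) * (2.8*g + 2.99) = -10.472*g^2 - 10.7346*g + 0.4784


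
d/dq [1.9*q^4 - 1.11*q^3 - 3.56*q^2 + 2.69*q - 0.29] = 7.6*q^3 - 3.33*q^2 - 7.12*q + 2.69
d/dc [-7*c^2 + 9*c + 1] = 9 - 14*c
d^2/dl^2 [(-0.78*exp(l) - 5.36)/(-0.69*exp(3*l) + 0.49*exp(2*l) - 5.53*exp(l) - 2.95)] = (1.485432*exp(6*l) + 22.17591*exp(5*l) - 31.652082*exp(4*l) + 27.525644*exp(3*l) - 134.999556*exp(2*l) + 182.180614*exp(l) - 80.65241)*exp(l)/(0.328509*exp(9*l) - 0.699867*exp(8*l) + 8.395506*exp(7*l) - 7.122322*exp(6*l) + 61.301352*exp(5*l) + 24.708852*exp(4*l) + 139.164862*exp(3*l) + 257.84829*exp(2*l) + 144.374475*exp(l) + 25.672375)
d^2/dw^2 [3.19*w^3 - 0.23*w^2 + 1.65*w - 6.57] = 19.14*w - 0.46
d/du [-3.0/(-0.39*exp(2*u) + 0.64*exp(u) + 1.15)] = (1.92 - 2.34*exp(u))*exp(u)/(-0.39*exp(2*u) + 0.64*exp(u) + 1.15)^2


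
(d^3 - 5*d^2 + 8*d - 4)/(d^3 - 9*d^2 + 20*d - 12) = (d - 2)/(d - 6)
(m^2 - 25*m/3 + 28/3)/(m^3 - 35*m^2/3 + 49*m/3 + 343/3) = (3*m - 4)/(3*m^2 - 14*m - 49)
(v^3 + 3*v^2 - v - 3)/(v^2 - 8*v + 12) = (v^3 + 3*v^2 - v - 3)/(v^2 - 8*v + 12)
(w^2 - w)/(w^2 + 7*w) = (w - 1)/(w + 7)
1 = 1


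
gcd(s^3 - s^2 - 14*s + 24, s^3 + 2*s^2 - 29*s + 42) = s^2 - 5*s + 6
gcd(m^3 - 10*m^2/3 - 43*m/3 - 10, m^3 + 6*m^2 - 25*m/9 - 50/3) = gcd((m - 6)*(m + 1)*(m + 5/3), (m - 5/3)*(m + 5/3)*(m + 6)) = m + 5/3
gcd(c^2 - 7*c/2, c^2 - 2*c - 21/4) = c - 7/2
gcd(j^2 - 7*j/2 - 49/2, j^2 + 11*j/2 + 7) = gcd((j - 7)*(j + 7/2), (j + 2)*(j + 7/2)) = j + 7/2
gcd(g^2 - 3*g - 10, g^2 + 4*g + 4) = g + 2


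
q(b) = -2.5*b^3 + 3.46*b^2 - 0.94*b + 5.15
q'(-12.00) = -1163.98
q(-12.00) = 4834.67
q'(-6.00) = -312.46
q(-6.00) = 675.35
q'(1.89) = -14.65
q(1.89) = -1.15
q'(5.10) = -160.72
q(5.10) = -241.28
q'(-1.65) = -32.78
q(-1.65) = 27.35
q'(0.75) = 0.03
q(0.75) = 5.34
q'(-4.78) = -205.38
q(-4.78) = 361.74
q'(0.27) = 0.38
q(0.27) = 5.10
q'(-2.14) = -50.10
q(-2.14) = 47.51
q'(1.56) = -8.40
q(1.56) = 2.61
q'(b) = -7.5*b^2 + 6.92*b - 0.94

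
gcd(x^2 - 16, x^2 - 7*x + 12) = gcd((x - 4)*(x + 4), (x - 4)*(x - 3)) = x - 4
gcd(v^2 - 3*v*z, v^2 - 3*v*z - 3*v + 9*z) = -v + 3*z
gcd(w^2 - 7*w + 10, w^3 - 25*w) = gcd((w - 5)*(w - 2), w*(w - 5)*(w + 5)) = w - 5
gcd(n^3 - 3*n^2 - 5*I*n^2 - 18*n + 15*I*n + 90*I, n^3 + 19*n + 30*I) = n - 5*I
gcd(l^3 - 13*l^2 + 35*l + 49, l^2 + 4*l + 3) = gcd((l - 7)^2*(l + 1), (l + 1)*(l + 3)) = l + 1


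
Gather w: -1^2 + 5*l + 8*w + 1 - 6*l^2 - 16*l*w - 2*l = -6*l^2 + 3*l + w*(8 - 16*l)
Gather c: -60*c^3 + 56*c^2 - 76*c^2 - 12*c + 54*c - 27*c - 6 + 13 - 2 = -60*c^3 - 20*c^2 + 15*c + 5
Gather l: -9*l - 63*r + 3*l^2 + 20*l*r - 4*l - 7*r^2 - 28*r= 3*l^2 + l*(20*r - 13) - 7*r^2 - 91*r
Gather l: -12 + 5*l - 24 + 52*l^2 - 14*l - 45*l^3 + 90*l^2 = -45*l^3 + 142*l^2 - 9*l - 36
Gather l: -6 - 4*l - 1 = -4*l - 7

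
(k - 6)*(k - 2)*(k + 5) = k^3 - 3*k^2 - 28*k + 60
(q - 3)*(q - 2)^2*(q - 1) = q^4 - 8*q^3 + 23*q^2 - 28*q + 12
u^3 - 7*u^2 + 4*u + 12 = (u - 6)*(u - 2)*(u + 1)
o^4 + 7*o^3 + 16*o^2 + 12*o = o*(o + 2)^2*(o + 3)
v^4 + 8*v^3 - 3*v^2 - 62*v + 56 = (v - 2)*(v - 1)*(v + 4)*(v + 7)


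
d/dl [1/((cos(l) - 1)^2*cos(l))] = (-sin(l)/cos(l)^2 + 3*tan(l))/(cos(l) - 1)^3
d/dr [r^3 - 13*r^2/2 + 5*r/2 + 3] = 3*r^2 - 13*r + 5/2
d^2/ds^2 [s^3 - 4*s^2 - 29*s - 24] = 6*s - 8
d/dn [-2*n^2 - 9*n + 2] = -4*n - 9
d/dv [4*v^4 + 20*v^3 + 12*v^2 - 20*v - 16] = 16*v^3 + 60*v^2 + 24*v - 20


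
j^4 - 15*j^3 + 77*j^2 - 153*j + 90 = (j - 6)*(j - 5)*(j - 3)*(j - 1)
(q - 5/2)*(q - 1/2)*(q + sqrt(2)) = q^3 - 3*q^2 + sqrt(2)*q^2 - 3*sqrt(2)*q + 5*q/4 + 5*sqrt(2)/4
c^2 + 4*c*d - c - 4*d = (c - 1)*(c + 4*d)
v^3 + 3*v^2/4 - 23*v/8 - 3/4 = (v - 3/2)*(v + 1/4)*(v + 2)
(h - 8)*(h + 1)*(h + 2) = h^3 - 5*h^2 - 22*h - 16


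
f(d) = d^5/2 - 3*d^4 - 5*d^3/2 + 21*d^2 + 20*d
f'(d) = 5*d^4/2 - 12*d^3 - 15*d^2/2 + 42*d + 20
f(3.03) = 58.68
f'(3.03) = -44.69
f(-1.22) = 3.40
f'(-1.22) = -15.07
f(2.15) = 74.09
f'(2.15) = 9.79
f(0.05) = 1.05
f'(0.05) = 22.08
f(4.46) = -19.54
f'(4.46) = -17.28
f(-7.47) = -18906.54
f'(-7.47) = 12074.10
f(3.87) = 8.13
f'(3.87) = -64.55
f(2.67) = 70.90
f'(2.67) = -22.68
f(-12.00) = -179520.00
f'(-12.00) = 71012.00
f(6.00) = 336.00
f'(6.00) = 650.00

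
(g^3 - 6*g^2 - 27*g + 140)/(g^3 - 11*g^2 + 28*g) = (g + 5)/g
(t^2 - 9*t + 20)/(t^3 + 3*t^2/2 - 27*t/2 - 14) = 2*(t^2 - 9*t + 20)/(2*t^3 + 3*t^2 - 27*t - 28)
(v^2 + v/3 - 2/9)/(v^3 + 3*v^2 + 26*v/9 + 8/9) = (3*v - 1)/(3*v^2 + 7*v + 4)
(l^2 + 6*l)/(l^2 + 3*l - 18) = l/(l - 3)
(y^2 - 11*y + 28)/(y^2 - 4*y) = (y - 7)/y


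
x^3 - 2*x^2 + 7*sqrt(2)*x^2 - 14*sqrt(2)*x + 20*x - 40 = (x - 2)*(x + 2*sqrt(2))*(x + 5*sqrt(2))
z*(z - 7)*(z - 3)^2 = z^4 - 13*z^3 + 51*z^2 - 63*z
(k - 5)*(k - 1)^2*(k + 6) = k^4 - k^3 - 31*k^2 + 61*k - 30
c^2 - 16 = (c - 4)*(c + 4)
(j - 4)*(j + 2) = j^2 - 2*j - 8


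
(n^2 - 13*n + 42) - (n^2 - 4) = 46 - 13*n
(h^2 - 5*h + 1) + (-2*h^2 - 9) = -h^2 - 5*h - 8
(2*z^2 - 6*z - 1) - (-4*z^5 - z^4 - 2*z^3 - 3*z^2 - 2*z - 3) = 4*z^5 + z^4 + 2*z^3 + 5*z^2 - 4*z + 2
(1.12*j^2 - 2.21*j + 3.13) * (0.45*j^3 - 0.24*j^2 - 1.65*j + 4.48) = 0.504*j^5 - 1.2633*j^4 + 0.0909*j^3 + 7.9129*j^2 - 15.0653*j + 14.0224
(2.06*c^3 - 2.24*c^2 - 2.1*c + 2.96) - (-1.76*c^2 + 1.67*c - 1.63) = 2.06*c^3 - 0.48*c^2 - 3.77*c + 4.59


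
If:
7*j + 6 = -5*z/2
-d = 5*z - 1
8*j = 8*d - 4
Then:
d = -6/13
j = -25/26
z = 19/65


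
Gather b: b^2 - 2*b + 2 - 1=b^2 - 2*b + 1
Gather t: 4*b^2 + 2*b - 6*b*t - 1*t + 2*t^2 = 4*b^2 + 2*b + 2*t^2 + t*(-6*b - 1)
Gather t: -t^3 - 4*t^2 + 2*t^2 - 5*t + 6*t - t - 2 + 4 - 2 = -t^3 - 2*t^2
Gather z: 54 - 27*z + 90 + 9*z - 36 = 108 - 18*z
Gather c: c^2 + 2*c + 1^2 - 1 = c^2 + 2*c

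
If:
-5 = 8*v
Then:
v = -5/8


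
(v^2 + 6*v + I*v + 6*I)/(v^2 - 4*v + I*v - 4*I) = (v + 6)/(v - 4)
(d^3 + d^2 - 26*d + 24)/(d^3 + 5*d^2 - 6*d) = (d - 4)/d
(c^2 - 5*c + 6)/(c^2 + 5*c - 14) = (c - 3)/(c + 7)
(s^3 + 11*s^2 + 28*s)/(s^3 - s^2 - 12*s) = (s^2 + 11*s + 28)/(s^2 - s - 12)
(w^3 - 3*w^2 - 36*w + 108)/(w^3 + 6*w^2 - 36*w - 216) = (w - 3)/(w + 6)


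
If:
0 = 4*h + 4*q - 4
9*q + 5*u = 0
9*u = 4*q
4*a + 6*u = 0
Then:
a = 0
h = 1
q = 0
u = 0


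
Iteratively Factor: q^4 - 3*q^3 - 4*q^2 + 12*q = (q - 2)*(q^3 - q^2 - 6*q) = (q - 3)*(q - 2)*(q^2 + 2*q) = (q - 3)*(q - 2)*(q + 2)*(q)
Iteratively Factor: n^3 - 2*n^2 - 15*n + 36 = (n + 4)*(n^2 - 6*n + 9) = (n - 3)*(n + 4)*(n - 3)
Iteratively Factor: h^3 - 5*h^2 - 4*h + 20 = (h - 2)*(h^2 - 3*h - 10) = (h - 2)*(h + 2)*(h - 5)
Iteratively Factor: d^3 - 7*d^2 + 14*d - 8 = (d - 4)*(d^2 - 3*d + 2) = (d - 4)*(d - 1)*(d - 2)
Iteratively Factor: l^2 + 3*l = (l)*(l + 3)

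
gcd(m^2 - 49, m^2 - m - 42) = m - 7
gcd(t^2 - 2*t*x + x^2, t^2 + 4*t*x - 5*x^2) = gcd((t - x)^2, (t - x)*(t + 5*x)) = -t + x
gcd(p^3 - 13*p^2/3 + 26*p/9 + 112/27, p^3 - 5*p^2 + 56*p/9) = p^2 - 5*p + 56/9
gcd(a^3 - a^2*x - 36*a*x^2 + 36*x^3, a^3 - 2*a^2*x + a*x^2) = -a + x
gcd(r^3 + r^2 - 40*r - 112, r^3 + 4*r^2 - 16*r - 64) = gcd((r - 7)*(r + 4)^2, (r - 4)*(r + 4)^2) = r^2 + 8*r + 16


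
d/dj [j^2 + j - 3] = 2*j + 1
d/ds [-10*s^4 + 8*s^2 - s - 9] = -40*s^3 + 16*s - 1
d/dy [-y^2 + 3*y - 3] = 3 - 2*y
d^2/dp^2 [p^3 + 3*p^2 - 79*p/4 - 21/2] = 6*p + 6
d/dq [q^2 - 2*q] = 2*q - 2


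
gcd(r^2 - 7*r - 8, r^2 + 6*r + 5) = r + 1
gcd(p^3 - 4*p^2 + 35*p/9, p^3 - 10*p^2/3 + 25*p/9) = p^2 - 5*p/3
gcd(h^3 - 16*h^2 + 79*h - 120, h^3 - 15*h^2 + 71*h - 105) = h^2 - 8*h + 15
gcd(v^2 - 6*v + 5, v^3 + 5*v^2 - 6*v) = v - 1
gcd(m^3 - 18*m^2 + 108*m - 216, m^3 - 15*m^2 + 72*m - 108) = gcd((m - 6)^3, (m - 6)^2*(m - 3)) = m^2 - 12*m + 36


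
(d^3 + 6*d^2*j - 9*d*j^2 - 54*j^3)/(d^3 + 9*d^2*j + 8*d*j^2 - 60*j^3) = (d^2 - 9*j^2)/(d^2 + 3*d*j - 10*j^2)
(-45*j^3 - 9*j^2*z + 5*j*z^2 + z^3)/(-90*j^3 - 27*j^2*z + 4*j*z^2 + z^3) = (-15*j^2 + 2*j*z + z^2)/(-30*j^2 + j*z + z^2)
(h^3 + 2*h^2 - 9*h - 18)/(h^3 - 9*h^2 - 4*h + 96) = (h^2 - h - 6)/(h^2 - 12*h + 32)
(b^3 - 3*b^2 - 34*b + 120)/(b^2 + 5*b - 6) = (b^2 - 9*b + 20)/(b - 1)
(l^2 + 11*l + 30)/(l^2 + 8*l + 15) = (l + 6)/(l + 3)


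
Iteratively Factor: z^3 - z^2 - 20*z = (z - 5)*(z^2 + 4*z) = (z - 5)*(z + 4)*(z)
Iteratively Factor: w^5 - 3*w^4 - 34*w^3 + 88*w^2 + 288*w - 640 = (w + 4)*(w^4 - 7*w^3 - 6*w^2 + 112*w - 160) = (w - 2)*(w + 4)*(w^3 - 5*w^2 - 16*w + 80) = (w - 2)*(w + 4)^2*(w^2 - 9*w + 20) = (w - 4)*(w - 2)*(w + 4)^2*(w - 5)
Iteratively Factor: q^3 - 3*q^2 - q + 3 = (q + 1)*(q^2 - 4*q + 3) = (q - 3)*(q + 1)*(q - 1)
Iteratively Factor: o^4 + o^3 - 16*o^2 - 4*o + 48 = (o + 4)*(o^3 - 3*o^2 - 4*o + 12) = (o - 3)*(o + 4)*(o^2 - 4) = (o - 3)*(o + 2)*(o + 4)*(o - 2)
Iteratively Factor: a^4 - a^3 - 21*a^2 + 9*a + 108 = (a + 3)*(a^3 - 4*a^2 - 9*a + 36) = (a - 4)*(a + 3)*(a^2 - 9) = (a - 4)*(a - 3)*(a + 3)*(a + 3)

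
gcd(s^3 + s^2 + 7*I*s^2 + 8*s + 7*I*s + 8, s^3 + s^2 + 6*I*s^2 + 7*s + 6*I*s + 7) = s^2 + s*(1 - I) - I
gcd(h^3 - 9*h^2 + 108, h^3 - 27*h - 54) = h^2 - 3*h - 18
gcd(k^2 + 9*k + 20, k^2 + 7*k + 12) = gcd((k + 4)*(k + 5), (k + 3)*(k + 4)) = k + 4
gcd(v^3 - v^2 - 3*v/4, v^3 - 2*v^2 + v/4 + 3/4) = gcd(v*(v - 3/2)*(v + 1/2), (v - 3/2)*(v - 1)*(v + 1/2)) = v^2 - v - 3/4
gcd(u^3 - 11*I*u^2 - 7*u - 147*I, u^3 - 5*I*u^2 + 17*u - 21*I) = u^2 - 4*I*u + 21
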